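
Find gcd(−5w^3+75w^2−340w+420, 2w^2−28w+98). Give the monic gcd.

w−7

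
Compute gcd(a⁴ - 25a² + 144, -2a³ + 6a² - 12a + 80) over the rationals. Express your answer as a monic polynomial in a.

Repeated division with remainder:
  a⁴ - 25a² + 144 = (-(1/2)a - 3/2)(-2a³ + 6a² - 12a + 80) + (-22a² + 22a + 264)
  -2a³ + 6a² - 12a + 80 = ((1/11)a - 2/11)(-22a² + 22a + 264) + (-32a + 128)
  -22a² + 22a + 264 = ((11/16)a + 33/16)(-32a + 128) + (0)
Last nonzero remainder: -32a + 128. Dividing through by -32 gives the monic gcd a - 4.

a - 4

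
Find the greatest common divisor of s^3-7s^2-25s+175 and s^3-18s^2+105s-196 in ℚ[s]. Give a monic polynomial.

Repeated division with remainder:
  s^3-7s^2-25s+175 = (s^3-18s^2+105s-196) + (11s^2-130s+371)
  s^3-18s^2+105s-196 = ((1/11)s-68/121)(11s^2-130s+371) + (-(216/121)s+1512/121)
  11s^2-130s+371 = (-(1331/216)s+6413/216)(-(216/121)s+1512/121) + (0)
Last nonzero remainder: -(216/121)s+1512/121. Dividing through by -216/121 gives the monic gcd s-7.

s-7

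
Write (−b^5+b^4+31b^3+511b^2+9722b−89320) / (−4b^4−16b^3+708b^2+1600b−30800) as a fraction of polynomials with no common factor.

Euclidean algorithm in ℚ[b]:
  −b^5+b^4+31b^3+511b^2+9722b−89320 = ((1/4)b−5/4)(−4b^4−16b^3+708b^2+1600b−30800) + (−166b^3+996b^2+19422b−127820)
  −4b^4−16b^3+708b^2+1600b−30800 = ((2/83)b+20/83)(−166b^3+996b^2+19422b−127820) + (0)
Last nonzero remainder: −166b^3+996b^2+19422b−127820. Dividing through by −166 gives the monic gcd b^3−6b^2−117b+770.
Cancel b^3−6b^2−117b+770 from numerator and denominator to get the reduced form.

(b^2+5b+116)/(4b+40)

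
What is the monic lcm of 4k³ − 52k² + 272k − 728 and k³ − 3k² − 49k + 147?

Repeated division with remainder:
  4k³ − 52k² + 272k − 728 = (4)(k³ − 3k² − 49k + 147) + (−40k² + 468k − 1316)
  k³ − 3k² − 49k + 147 = (−(1/40)k − 87/400)(−40k² + 468k − 1316) + ((1989/100)k − 13923/100)
  −40k² + 468k − 1316 = (−(4000/1989)k + 18800/1989)((1989/100)k − 13923/100) + (0)
Last nonzero remainder: (1989/100)k − 13923/100. Dividing through by 1989/100 gives the monic gcd k − 7.
Then lcm(f, g) = f·g / gcd(f, g); expanding and making the result monic gives the answer.

k⁵ − 9k⁴ − 5k³ + 363k² − 2156k + 3822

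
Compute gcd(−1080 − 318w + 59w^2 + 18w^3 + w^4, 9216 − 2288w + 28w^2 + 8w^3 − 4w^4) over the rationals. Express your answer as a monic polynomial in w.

−36 + 5w + w^2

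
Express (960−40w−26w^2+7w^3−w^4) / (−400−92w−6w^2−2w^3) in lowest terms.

(−240+70w−11w^2+w^3)/(100−2w+2w^2)

Repeated division with remainder:
  −w^4+7w^3−26w^2−40w+960 = ((1/2)w−5)(−2w^3−6w^2−92w−400) + (−10w^2−300w−1040)
  −2w^3−6w^2−92w−400 = ((1/5)w−27/5)(−10w^2−300w−1040) + (−1504w−6016)
  −10w^2−300w−1040 = ((5/752)w+65/376)(−1504w−6016) + (0)
Last nonzero remainder: −1504w−6016. Dividing through by −1504 gives the monic gcd w+4.
Cancel w+4 from numerator and denominator to get the reduced form.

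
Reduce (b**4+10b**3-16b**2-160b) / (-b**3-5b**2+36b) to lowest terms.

(-b**2-14b-40)/(b+9)

Repeated division with remainder:
  b**4+10b**3-16b**2-160b = (-b-5)(-b**3-5b**2+36b) + (-5b**2+20b)
  -b**3-5b**2+36b = ((1/5)b+9/5)(-5b**2+20b) + (0)
Last nonzero remainder: -5b**2+20b. Dividing through by -5 gives the monic gcd b**2-4b.
Cancel b**2-4b from numerator and denominator to get the reduced form.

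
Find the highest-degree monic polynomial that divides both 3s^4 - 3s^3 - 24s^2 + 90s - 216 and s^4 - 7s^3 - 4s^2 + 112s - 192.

By polynomial division,
  3s^4 - 3s^3 - 24s^2 + 90s - 216 = (3)(s^4 - 7s^3 - 4s^2 + 112s - 192) + (18s^3 - 12s^2 - 246s + 360)
  s^4 - 7s^3 - 4s^2 + 112s - 192 = ((1/18)s - 19/54)(18s^3 - 12s^2 - 246s + 360) + ((49/9)s^2 + (49/9)s - 196/3)
  18s^3 - 12s^2 - 246s + 360 = ((162/49)s - 270/49)((49/9)s^2 + (49/9)s - 196/3) + (0)
Last nonzero remainder: (49/9)s^2 + (49/9)s - 196/3. Dividing through by 49/9 gives the monic gcd s^2 + s - 12.

s^2 + s - 12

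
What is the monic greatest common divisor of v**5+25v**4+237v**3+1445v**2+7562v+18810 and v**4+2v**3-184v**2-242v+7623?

v**2+20v+99

Euclidean algorithm in ℚ[v]:
  v**5+25v**4+237v**3+1445v**2+7562v+18810 = (v+23)(v**4+2v**3-184v**2-242v+7623) + (375v**3+5919v**2+5505v-156519)
  v**4+2v**3-184v**2-242v+7623 = ((1/375)v-1723/46875)(375v**3+5919v**2+5505v-156519) + ((295104/15625)v**2+(1180416/3125)v+29215296/15625)
  375v**3+5919v**2+5505v-156519 = ((1953125/98368)v-8234375/98368)((295104/15625)v**2+(1180416/3125)v+29215296/15625) + (0)
Last nonzero remainder: (295104/15625)v**2+(1180416/3125)v+29215296/15625. Dividing through by 295104/15625 gives the monic gcd v**2+20v+99.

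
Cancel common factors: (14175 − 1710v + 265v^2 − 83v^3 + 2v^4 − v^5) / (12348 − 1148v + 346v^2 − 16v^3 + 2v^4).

(225 − 20v − v^3)/(196 − 12v + 2v^2)

By polynomial division,
  −v^5 + 2v^4 − 83v^3 + 265v^2 − 1710v + 14175 = (−(1/2)v − 3)(2v^4 − 16v^3 + 346v^2 − 1148v + 12348) + (42v^3 + 729v^2 + 1020v + 51219)
  2v^4 − 16v^3 + 346v^2 − 1148v + 12348 = ((1/21)v − 355/294)(42v^3 + 729v^2 + 1020v + 51219) + ((115413/98)v^2 − (115413/49)v + 1038717/14)
  42v^3 + 729v^2 + 1020v + 51219 = ((1372/38471)v + 26558/38471)((115413/98)v^2 − (115413/49)v + 1038717/14) + (0)
Last nonzero remainder: (115413/98)v^2 − (115413/49)v + 1038717/14. Dividing through by 115413/98 gives the monic gcd v^2 − 2v + 63.
Cancel v^2 − 2v + 63 from numerator and denominator to get the reduced form.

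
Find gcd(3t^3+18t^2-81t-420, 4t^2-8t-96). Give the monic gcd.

Euclidean algorithm in ℚ[t]:
  3t^3+18t^2-81t-420 = ((3/4)t+6)(4t^2-8t-96) + (39t+156)
  4t^2-8t-96 = ((4/39)t-8/13)(39t+156) + (0)
Last nonzero remainder: 39t+156. Dividing through by 39 gives the monic gcd t+4.

t+4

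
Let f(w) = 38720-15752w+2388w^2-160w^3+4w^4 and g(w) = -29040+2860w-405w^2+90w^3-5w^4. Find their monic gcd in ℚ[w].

Repeated division with remainder:
  4w^4-160w^3+2388w^2-15752w+38720 = (-4/5)(-5w^4+90w^3-405w^2+2860w-29040) + (-88w^3+2064w^2-13464w+15488)
  -5w^4+90w^3-405w^2+2860w-29040 = ((5/88)w+75/242)(-88w^3+2064w^2-13464w+15488) + (-(33840/121)w^2+(67680/11)w-33840)
  -88w^3+2064w^2-13464w+15488 = ((1331/4230)w-968/2115)(-(33840/121)w^2+(67680/11)w-33840) + (0)
Last nonzero remainder: -(33840/121)w^2+(67680/11)w-33840. Dividing through by -33840/121 gives the monic gcd w^2-22w+121.

121-22w+w^2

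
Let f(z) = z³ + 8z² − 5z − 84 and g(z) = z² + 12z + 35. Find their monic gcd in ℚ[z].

z + 7

By polynomial division,
  z³ + 8z² − 5z − 84 = (z − 4)(z² + 12z + 35) + (8z + 56)
  z² + 12z + 35 = ((1/8)z + 5/8)(8z + 56) + (0)
Last nonzero remainder: 8z + 56. Dividing through by 8 gives the monic gcd z + 7.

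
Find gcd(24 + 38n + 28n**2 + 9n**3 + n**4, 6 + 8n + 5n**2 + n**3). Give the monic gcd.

Euclidean algorithm in ℚ[n]:
  n**4 + 9n**3 + 28n**2 + 38n + 24 = (n + 4)(n**3 + 5n**2 + 8n + 6) + (0)
The last nonzero remainder n**3 + 5n**2 + 8n + 6 is already monic.

6 + 8n + 5n**2 + n**3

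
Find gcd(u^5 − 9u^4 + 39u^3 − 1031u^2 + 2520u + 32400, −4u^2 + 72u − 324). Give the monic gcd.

By polynomial division,
  u^5 − 9u^4 + 39u^3 − 1031u^2 + 2520u + 32400 = (−(1/4)u^3 − (9/4)u^2 − 30u − 100)(−4u^2 + 72u − 324) + (0)
Last nonzero remainder: −4u^2 + 72u − 324. Dividing through by −4 gives the monic gcd u^2 − 18u + 81.

u^2 − 18u + 81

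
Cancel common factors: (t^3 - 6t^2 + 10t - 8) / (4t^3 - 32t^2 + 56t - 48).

Apply the Euclidean algorithm:
  t^3 - 6t^2 + 10t - 8 = (1/4)(4t^3 - 32t^2 + 56t - 48) + (2t^2 - 4t + 4)
  4t^3 - 32t^2 + 56t - 48 = (2t - 12)(2t^2 - 4t + 4) + (0)
Last nonzero remainder: 2t^2 - 4t + 4. Dividing through by 2 gives the monic gcd t^2 - 2t + 2.
Cancel t^2 - 2t + 2 from numerator and denominator to get the reduced form.

(t - 4)/(4t - 24)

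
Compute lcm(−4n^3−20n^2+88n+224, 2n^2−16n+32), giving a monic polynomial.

Repeated division with remainder:
  −4n^3−20n^2+88n+224 = (−2n−26)(2n^2−16n+32) + (−264n+1056)
  2n^2−16n+32 = (−(1/132)n+1/33)(−264n+1056) + (0)
Last nonzero remainder: −264n+1056. Dividing through by −264 gives the monic gcd n−4.
Then lcm(f, g) = f·g / gcd(f, g); expanding and making the result monic gives the answer.

n^4+n^3−42n^2+32n+224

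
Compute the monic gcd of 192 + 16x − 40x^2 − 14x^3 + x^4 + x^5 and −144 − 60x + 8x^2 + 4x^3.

−12 − x + x^2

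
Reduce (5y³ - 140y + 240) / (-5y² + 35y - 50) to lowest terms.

(-y² - 2y + 24)/(y - 5)

Repeated division with remainder:
  5y³ - 140y + 240 = (-y - 7)(-5y² + 35y - 50) + (55y - 110)
  -5y² + 35y - 50 = (-(1/11)y + 5/11)(55y - 110) + (0)
Last nonzero remainder: 55y - 110. Dividing through by 55 gives the monic gcd y - 2.
Cancel y - 2 from numerator and denominator to get the reduced form.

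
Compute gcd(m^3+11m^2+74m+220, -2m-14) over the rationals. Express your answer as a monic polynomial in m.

1

Apply the Euclidean algorithm:
  m^3+11m^2+74m+220 = (-(1/2)m^2-2m-23)(-2m-14) + (-102)
  -2m-14 = ((1/51)m+7/51)(-102) + (0)
The last nonzero remainder is the constant -102, so the polynomials are coprime and gcd = 1.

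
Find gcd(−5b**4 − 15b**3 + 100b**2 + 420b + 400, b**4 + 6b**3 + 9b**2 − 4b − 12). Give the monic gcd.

b**2 + 4b + 4

By polynomial division,
  −5b**4 − 15b**3 + 100b**2 + 420b + 400 = (−5)(b**4 + 6b**3 + 9b**2 − 4b − 12) + (15b**3 + 145b**2 + 400b + 340)
  b**4 + 6b**3 + 9b**2 − 4b − 12 = ((1/15)b − 11/45)(15b**3 + 145b**2 + 400b + 340) + ((160/9)b**2 + (640/9)b + 640/9)
  15b**3 + 145b**2 + 400b + 340 = ((27/32)b + 153/32)((160/9)b**2 + (640/9)b + 640/9) + (0)
Last nonzero remainder: (160/9)b**2 + (640/9)b + 640/9. Dividing through by 160/9 gives the monic gcd b**2 + 4b + 4.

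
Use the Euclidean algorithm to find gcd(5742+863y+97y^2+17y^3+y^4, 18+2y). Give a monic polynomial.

9+y

Apply the Euclidean algorithm:
  y^4+17y^3+97y^2+863y+5742 = ((1/2)y^3+4y^2+(25/2)y+319)(2y+18) + (0)
Last nonzero remainder: 2y+18. Dividing through by 2 gives the monic gcd y+9.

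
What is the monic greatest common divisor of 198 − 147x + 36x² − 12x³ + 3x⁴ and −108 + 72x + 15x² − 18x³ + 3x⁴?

Euclidean algorithm in ℚ[x]:
  3x⁴ − 12x³ + 36x² − 147x + 198 = (3x⁴ − 18x³ + 15x² + 72x − 108) + (6x³ + 21x² − 219x + 306)
  3x⁴ − 18x³ + 15x² + 72x − 108 = ((1/2)x − 19/4)(6x³ + 21x² − 219x + 306) + ((897/4)x² − (4485/4)x + 2691/2)
  6x³ + 21x² − 219x + 306 = ((8/299)x + 68/299)((897/4)x² − (4485/4)x + 2691/2) + (0)
Last nonzero remainder: (897/4)x² − (4485/4)x + 2691/2. Dividing through by 897/4 gives the monic gcd x² − 5x + 6.

6 − 5x + x²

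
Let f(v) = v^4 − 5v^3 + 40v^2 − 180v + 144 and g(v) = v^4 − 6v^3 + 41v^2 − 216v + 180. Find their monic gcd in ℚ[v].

v^3 − v^2 + 36v − 36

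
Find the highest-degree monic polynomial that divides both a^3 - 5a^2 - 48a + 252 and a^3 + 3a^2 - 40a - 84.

By polynomial division,
  a^3 - 5a^2 - 48a + 252 = (a^3 + 3a^2 - 40a - 84) + (-8a^2 - 8a + 336)
  a^3 + 3a^2 - 40a - 84 = (-(1/8)a - 1/4)(-8a^2 - 8a + 336) + (0)
Last nonzero remainder: -8a^2 - 8a + 336. Dividing through by -8 gives the monic gcd a^2 + a - 42.

a^2 + a - 42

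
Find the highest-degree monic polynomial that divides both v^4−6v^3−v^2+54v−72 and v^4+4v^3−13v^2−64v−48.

Apply the Euclidean algorithm:
  v^4−6v^3−v^2+54v−72 = (v^4+4v^3−13v^2−64v−48) + (−10v^3+12v^2+118v−24)
  v^4+4v^3−13v^2−64v−48 = (−(1/10)v−13/25)(−10v^3+12v^2+118v−24) + ((126/25)v^2−(126/25)v−1512/25)
  −10v^3+12v^2+118v−24 = (−(125/63)v+25/63)((126/25)v^2−(126/25)v−1512/25) + (0)
Last nonzero remainder: (126/25)v^2−(126/25)v−1512/25. Dividing through by 126/25 gives the monic gcd v^2−v−12.

v^2−v−12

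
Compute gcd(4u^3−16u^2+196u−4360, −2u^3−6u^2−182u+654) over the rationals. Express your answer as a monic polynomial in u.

u^2+6u+109

Apply the Euclidean algorithm:
  4u^3−16u^2+196u−4360 = (−2)(−2u^3−6u^2−182u+654) + (−28u^2−168u−3052)
  −2u^3−6u^2−182u+654 = ((1/14)u−3/14)(−28u^2−168u−3052) + (0)
Last nonzero remainder: −28u^2−168u−3052. Dividing through by −28 gives the monic gcd u^2+6u+109.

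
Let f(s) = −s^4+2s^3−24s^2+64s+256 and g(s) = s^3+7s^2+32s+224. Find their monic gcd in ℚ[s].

s^2+32

Apply the Euclidean algorithm:
  −s^4+2s^3−24s^2+64s+256 = (−s+9)(s^3+7s^2+32s+224) + (−55s^2−1760)
  s^3+7s^2+32s+224 = (−(1/55)s−7/55)(−55s^2−1760) + (0)
Last nonzero remainder: −55s^2−1760. Dividing through by −55 gives the monic gcd s^2+32.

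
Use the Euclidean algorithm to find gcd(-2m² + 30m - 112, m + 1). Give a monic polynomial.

1

By polynomial division,
  -2m² + 30m - 112 = (-2m + 32)(m + 1) + (-144)
  m + 1 = (-(1/144)m - 1/144)(-144) + (0)
The last nonzero remainder is the constant -144, so the polynomials are coprime and gcd = 1.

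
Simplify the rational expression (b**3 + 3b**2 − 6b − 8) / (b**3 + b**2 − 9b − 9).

Repeated division with remainder:
  b**3 + 3b**2 − 6b − 8 = (b**3 + b**2 − 9b − 9) + (2b**2 + 3b + 1)
  b**3 + b**2 − 9b − 9 = ((1/2)b − 1/4)(2b**2 + 3b + 1) + (−(35/4)b − 35/4)
  2b**2 + 3b + 1 = (−(8/35)b − 4/35)(−(35/4)b − 35/4) + (0)
Last nonzero remainder: −(35/4)b − 35/4. Dividing through by −35/4 gives the monic gcd b + 1.
Cancel b + 1 from numerator and denominator to get the reduced form.

(b**2 + 2b − 8)/(b**2 − 9)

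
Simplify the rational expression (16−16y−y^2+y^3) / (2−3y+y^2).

(−16+y^2)/(−2+y)

Apply the Euclidean algorithm:
  y^3−y^2−16y+16 = (y+2)(y^2−3y+2) + (−12y+12)
  y^2−3y+2 = (−(1/12)y+1/6)(−12y+12) + (0)
Last nonzero remainder: −12y+12. Dividing through by −12 gives the monic gcd y−1.
Cancel y−1 from numerator and denominator to get the reduced form.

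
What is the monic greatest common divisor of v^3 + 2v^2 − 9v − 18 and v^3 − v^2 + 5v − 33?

v − 3

Euclidean algorithm in ℚ[v]:
  v^3 + 2v^2 − 9v − 18 = (v^3 − v^2 + 5v − 33) + (3v^2 − 14v + 15)
  v^3 − v^2 + 5v − 33 = ((1/3)v + 11/9)(3v^2 − 14v + 15) + ((154/9)v − 154/3)
  3v^2 − 14v + 15 = ((27/154)v − 45/154)((154/9)v − 154/3) + (0)
Last nonzero remainder: (154/9)v − 154/3. Dividing through by 154/9 gives the monic gcd v − 3.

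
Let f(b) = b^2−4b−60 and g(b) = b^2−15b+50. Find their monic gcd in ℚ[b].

b−10

Apply the Euclidean algorithm:
  b^2−4b−60 = (b^2−15b+50) + (11b−110)
  b^2−15b+50 = ((1/11)b−5/11)(11b−110) + (0)
Last nonzero remainder: 11b−110. Dividing through by 11 gives the monic gcd b−10.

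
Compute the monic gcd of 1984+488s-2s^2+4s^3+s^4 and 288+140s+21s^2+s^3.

32+12s+s^2

Repeated division with remainder:
  s^4+4s^3-2s^2+488s+1984 = (s-17)(s^3+21s^2+140s+288) + (215s^2+2580s+6880)
  s^3+21s^2+140s+288 = ((1/215)s+9/215)(215s^2+2580s+6880) + (0)
Last nonzero remainder: 215s^2+2580s+6880. Dividing through by 215 gives the monic gcd s^2+12s+32.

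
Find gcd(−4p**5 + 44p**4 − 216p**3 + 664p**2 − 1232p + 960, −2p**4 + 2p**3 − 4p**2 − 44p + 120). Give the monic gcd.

p**3 − 4p**2 + 14p − 20

Euclidean algorithm in ℚ[p]:
  −4p**5 + 44p**4 − 216p**3 + 664p**2 − 1232p + 960 = (2p − 20)(−2p**4 + 2p**3 − 4p**2 − 44p + 120) + (−168p**3 + 672p**2 − 2352p + 3360)
  −2p**4 + 2p**3 − 4p**2 − 44p + 120 = ((1/84)p + 1/28)(−168p**3 + 672p**2 − 2352p + 3360) + (0)
Last nonzero remainder: −168p**3 + 672p**2 − 2352p + 3360. Dividing through by −168 gives the monic gcd p**3 − 4p**2 + 14p − 20.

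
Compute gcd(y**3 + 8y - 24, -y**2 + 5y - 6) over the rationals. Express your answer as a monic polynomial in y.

y - 2

Repeated division with remainder:
  y**3 + 8y - 24 = (-y - 5)(-y**2 + 5y - 6) + (27y - 54)
  -y**2 + 5y - 6 = (-(1/27)y + 1/9)(27y - 54) + (0)
Last nonzero remainder: 27y - 54. Dividing through by 27 gives the monic gcd y - 2.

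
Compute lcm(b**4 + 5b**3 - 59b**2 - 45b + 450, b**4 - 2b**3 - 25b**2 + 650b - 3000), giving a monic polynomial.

b**6 - 2b**5 - 34b**4 + 668b**3 - 2775b**2 - 5850b + 27000

By polynomial division,
  b**4 + 5b**3 - 59b**2 - 45b + 450 = (b**4 - 2b**3 - 25b**2 + 650b - 3000) + (7b**3 - 34b**2 - 695b + 3450)
  b**4 - 2b**3 - 25b**2 + 650b - 3000 = ((1/7)b + 20/49)(7b**3 - 34b**2 - 695b + 3450) + ((4320/49)b**2 + (21600/49)b - 216000/49)
  7b**3 - 34b**2 - 695b + 3450 = ((343/4320)b - 1127/1440)((4320/49)b**2 + (21600/49)b - 216000/49) + (0)
Last nonzero remainder: (4320/49)b**2 + (21600/49)b - 216000/49. Dividing through by 4320/49 gives the monic gcd b**2 + 5b - 50.
Then lcm(f, g) = f·g / gcd(f, g); expanding and making the result monic gives the answer.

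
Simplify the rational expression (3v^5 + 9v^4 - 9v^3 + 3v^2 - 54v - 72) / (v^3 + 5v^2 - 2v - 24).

Apply the Euclidean algorithm:
  3v^5 + 9v^4 - 9v^3 + 3v^2 - 54v - 72 = (3v^2 - 6v + 27)(v^3 + 5v^2 - 2v - 24) + (-72v^2 - 144v + 576)
  v^3 + 5v^2 - 2v - 24 = (-(1/72)v - 1/24)(-72v^2 - 144v + 576) + (0)
Last nonzero remainder: -72v^2 - 144v + 576. Dividing through by -72 gives the monic gcd v^2 + 2v - 8.
Cancel v^2 + 2v - 8 from numerator and denominator to get the reduced form.

(3v^3 + 3v^2 + 9v + 9)/(v + 3)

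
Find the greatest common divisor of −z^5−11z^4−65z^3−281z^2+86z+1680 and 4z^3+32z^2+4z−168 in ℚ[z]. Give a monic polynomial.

Apply the Euclidean algorithm:
  −z^5−11z^4−65z^3−281z^2+86z+1680 = (−(1/4)z^2−(3/4)z−10)(4z^3+32z^2+4z−168) + (0)
Last nonzero remainder: 4z^3+32z^2+4z−168. Dividing through by 4 gives the monic gcd z^3+8z^2+z−42.

z^3+8z^2+z−42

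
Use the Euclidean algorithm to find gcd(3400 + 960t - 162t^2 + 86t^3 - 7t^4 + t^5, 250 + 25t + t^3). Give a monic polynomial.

50 - 5t + t^2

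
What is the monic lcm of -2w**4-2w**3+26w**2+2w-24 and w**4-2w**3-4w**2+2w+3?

w**5+2w**4-12w**3-14w**2+11w+12

Apply the Euclidean algorithm:
  -2w**4-2w**3+26w**2+2w-24 = (-2)(w**4-2w**3-4w**2+2w+3) + (-6w**3+18w**2+6w-18)
  w**4-2w**3-4w**2+2w+3 = (-(1/6)w-1/6)(-6w**3+18w**2+6w-18) + (0)
Last nonzero remainder: -6w**3+18w**2+6w-18. Dividing through by -6 gives the monic gcd w**3-3w**2-w+3.
Then lcm(f, g) = f·g / gcd(f, g); expanding and making the result monic gives the answer.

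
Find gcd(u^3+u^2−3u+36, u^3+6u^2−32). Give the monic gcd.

u+4

Repeated division with remainder:
  u^3+u^2−3u+36 = (u^3+6u^2−32) + (−5u^2−3u+68)
  u^3+6u^2−32 = (−(1/5)u−27/25)(−5u^2−3u+68) + ((259/25)u+1036/25)
  −5u^2−3u+68 = (−(125/259)u+425/259)((259/25)u+1036/25) + (0)
Last nonzero remainder: (259/25)u+1036/25. Dividing through by 259/25 gives the monic gcd u+4.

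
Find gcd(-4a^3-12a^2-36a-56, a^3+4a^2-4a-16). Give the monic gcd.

a+2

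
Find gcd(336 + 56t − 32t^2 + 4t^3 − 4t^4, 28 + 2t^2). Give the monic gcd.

By polynomial division,
  −4t^4 + 4t^3 − 32t^2 + 56t + 336 = (−2t^2 + 2t + 12)(2t^2 + 28) + (0)
Last nonzero remainder: 2t^2 + 28. Dividing through by 2 gives the monic gcd t^2 + 14.

14 + t^2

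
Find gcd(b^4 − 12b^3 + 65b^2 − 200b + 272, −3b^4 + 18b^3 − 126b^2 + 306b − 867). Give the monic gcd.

By polynomial division,
  b^4 − 12b^3 + 65b^2 − 200b + 272 = (−1/3)(−3b^4 + 18b^3 − 126b^2 + 306b − 867) + (−6b^3 + 23b^2 − 98b − 17)
  −3b^4 + 18b^3 − 126b^2 + 306b − 867 = ((1/2)b − 13/12)(−6b^3 + 23b^2 − 98b − 17) + (−(625/12)b^2 + (625/3)b − 10625/12)
  −6b^3 + 23b^2 − 98b − 17 = ((72/625)b + 12/625)(−(625/12)b^2 + (625/3)b − 10625/12) + (0)
Last nonzero remainder: −(625/12)b^2 + (625/3)b − 10625/12. Dividing through by −625/12 gives the monic gcd b^2 − 4b + 17.

b^2 − 4b + 17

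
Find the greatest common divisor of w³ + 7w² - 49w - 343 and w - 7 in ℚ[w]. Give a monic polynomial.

Euclidean algorithm in ℚ[w]:
  w³ + 7w² - 49w - 343 = (w² + 14w + 49)(w - 7) + (0)
The last nonzero remainder w - 7 is already monic.

w - 7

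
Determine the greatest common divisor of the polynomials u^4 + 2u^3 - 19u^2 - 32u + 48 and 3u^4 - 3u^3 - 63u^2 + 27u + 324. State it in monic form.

u^2 - u - 12

Euclidean algorithm in ℚ[u]:
  u^4 + 2u^3 - 19u^2 - 32u + 48 = (1/3)(3u^4 - 3u^3 - 63u^2 + 27u + 324) + (3u^3 + 2u^2 - 41u - 60)
  3u^4 - 3u^3 - 63u^2 + 27u + 324 = (u - 5/3)(3u^3 + 2u^2 - 41u - 60) + (-(56/3)u^2 + (56/3)u + 224)
  3u^3 + 2u^2 - 41u - 60 = (-(9/56)u - 15/56)(-(56/3)u^2 + (56/3)u + 224) + (0)
Last nonzero remainder: -(56/3)u^2 + (56/3)u + 224. Dividing through by -56/3 gives the monic gcd u^2 - u - 12.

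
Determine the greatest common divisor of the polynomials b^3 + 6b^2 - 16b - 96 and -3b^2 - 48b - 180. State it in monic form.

Repeated division with remainder:
  b^3 + 6b^2 - 16b - 96 = (-(1/3)b + 10/3)(-3b^2 - 48b - 180) + (84b + 504)
  -3b^2 - 48b - 180 = (-(1/28)b - 5/14)(84b + 504) + (0)
Last nonzero remainder: 84b + 504. Dividing through by 84 gives the monic gcd b + 6.

b + 6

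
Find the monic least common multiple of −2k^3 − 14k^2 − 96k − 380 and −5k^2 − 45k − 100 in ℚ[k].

By polynomial division,
  −2k^3 − 14k^2 − 96k − 380 = ((2/5)k − 4/5)(−5k^2 − 45k − 100) + (−92k − 460)
  −5k^2 − 45k − 100 = ((5/92)k + 5/23)(−92k − 460) + (0)
Last nonzero remainder: −92k − 460. Dividing through by −92 gives the monic gcd k + 5.
Then lcm(f, g) = f·g / gcd(f, g); expanding and making the result monic gives the answer.

k^4 + 11k^3 + 76k^2 + 382k + 760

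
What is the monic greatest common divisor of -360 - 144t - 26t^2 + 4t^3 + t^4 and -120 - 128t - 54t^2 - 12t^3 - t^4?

60 + 34t + 10t^2 + t^3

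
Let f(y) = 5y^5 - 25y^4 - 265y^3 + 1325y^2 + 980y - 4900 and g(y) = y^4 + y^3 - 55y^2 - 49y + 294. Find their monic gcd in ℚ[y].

Euclidean algorithm in ℚ[y]:
  5y^5 - 25y^4 - 265y^3 + 1325y^2 + 980y - 4900 = (5y - 30)(y^4 + y^3 - 55y^2 - 49y + 294) + (40y^3 - 80y^2 - 1960y + 3920)
  y^4 + y^3 - 55y^2 - 49y + 294 = ((1/40)y + 3/40)(40y^3 - 80y^2 - 1960y + 3920) + (0)
Last nonzero remainder: 40y^3 - 80y^2 - 1960y + 3920. Dividing through by 40 gives the monic gcd y^3 - 2y^2 - 49y + 98.

y^3 - 2y^2 - 49y + 98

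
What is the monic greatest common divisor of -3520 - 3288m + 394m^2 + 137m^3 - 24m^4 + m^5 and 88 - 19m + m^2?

88 - 19m + m^2

Repeated division with remainder:
  m^5 - 24m^4 + 137m^3 + 394m^2 - 3288m - 3520 = (m^3 - 5m^2 - 46m - 40)(m^2 - 19m + 88) + (0)
The last nonzero remainder m^2 - 19m + 88 is already monic.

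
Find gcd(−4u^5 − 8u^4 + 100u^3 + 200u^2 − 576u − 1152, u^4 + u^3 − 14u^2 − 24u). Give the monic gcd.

By polynomial division,
  −4u^5 − 8u^4 + 100u^3 + 200u^2 − 576u − 1152 = (−4u − 4)(u^4 + u^3 − 14u^2 − 24u) + (48u^3 + 48u^2 − 672u − 1152)
  u^4 + u^3 − 14u^2 − 24u = ((1/48)u)(48u^3 + 48u^2 − 672u − 1152) + (0)
Last nonzero remainder: 48u^3 + 48u^2 − 672u − 1152. Dividing through by 48 gives the monic gcd u^3 + u^2 − 14u − 24.

u^3 + u^2 − 14u − 24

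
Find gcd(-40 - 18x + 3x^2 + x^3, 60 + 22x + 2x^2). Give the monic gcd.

5 + x

By polynomial division,
  x^3 + 3x^2 - 18x - 40 = ((1/2)x - 4)(2x^2 + 22x + 60) + (40x + 200)
  2x^2 + 22x + 60 = ((1/20)x + 3/10)(40x + 200) + (0)
Last nonzero remainder: 40x + 200. Dividing through by 40 gives the monic gcd x + 5.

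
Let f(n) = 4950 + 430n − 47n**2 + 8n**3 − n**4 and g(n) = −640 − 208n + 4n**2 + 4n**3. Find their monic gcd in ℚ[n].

5 + n

Repeated division with remainder:
  −n**4 + 8n**3 − 47n**2 + 430n + 4950 = (−(1/4)n + 9/4)(4n**3 + 4n**2 − 208n − 640) + (−108n**2 + 738n + 6390)
  4n**3 + 4n**2 − 208n − 640 = (−(1/27)n − 47/162)(−108n**2 + 738n + 6390) + ((2185/9)n + 10925/9)
  −108n**2 + 738n + 6390 = (−(972/2185)n + 11502/2185)((2185/9)n + 10925/9) + (0)
Last nonzero remainder: (2185/9)n + 10925/9. Dividing through by 2185/9 gives the monic gcd n + 5.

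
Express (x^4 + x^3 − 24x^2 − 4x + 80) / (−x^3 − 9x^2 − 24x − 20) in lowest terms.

(−x^2 + 6x − 8)/(x + 2)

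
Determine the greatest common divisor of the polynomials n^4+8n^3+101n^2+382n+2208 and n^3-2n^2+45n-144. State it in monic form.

n^2+n+48

Apply the Euclidean algorithm:
  n^4+8n^3+101n^2+382n+2208 = (n+10)(n^3-2n^2+45n-144) + (76n^2+76n+3648)
  n^3-2n^2+45n-144 = ((1/76)n-3/76)(76n^2+76n+3648) + (0)
Last nonzero remainder: 76n^2+76n+3648. Dividing through by 76 gives the monic gcd n^2+n+48.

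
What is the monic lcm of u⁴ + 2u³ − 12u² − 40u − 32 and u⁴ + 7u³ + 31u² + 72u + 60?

u⁶ + 5u⁵ + 9u⁴ − 46u³ − 332u² − 696u − 480

By polynomial division,
  u⁴ + 2u³ − 12u² − 40u − 32 = (u⁴ + 7u³ + 31u² + 72u + 60) + (−5u³ − 43u² − 112u − 92)
  u⁴ + 7u³ + 31u² + 72u + 60 = (−(1/5)u + 8/25)(−5u³ − 43u² − 112u − 92) + ((559/25)u² + (2236/25)u + 2236/25)
  −5u³ − 43u² − 112u − 92 = (−(125/559)u − 575/559)((559/25)u² + (2236/25)u + 2236/25) + (0)
Last nonzero remainder: (559/25)u² + (2236/25)u + 2236/25. Dividing through by 559/25 gives the monic gcd u² + 4u + 4.
Then lcm(f, g) = f·g / gcd(f, g); expanding and making the result monic gives the answer.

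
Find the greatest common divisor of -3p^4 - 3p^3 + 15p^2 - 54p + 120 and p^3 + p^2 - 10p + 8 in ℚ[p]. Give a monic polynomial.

By polynomial division,
  -3p^4 - 3p^3 + 15p^2 - 54p + 120 = (-3p)(p^3 + p^2 - 10p + 8) + (-15p^2 - 30p + 120)
  p^3 + p^2 - 10p + 8 = (-(1/15)p + 1/15)(-15p^2 - 30p + 120) + (0)
Last nonzero remainder: -15p^2 - 30p + 120. Dividing through by -15 gives the monic gcd p^2 + 2p - 8.

p^2 + 2p - 8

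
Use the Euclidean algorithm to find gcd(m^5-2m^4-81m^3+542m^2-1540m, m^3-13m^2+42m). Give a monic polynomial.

m^2-7m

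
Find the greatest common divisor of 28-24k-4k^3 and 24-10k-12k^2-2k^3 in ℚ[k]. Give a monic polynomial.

-1+k

Repeated division with remainder:
  -4k^3-24k+28 = (2)(-2k^3-12k^2-10k+24) + (24k^2-4k-20)
  -2k^3-12k^2-10k+24 = (-(1/12)k-37/72)(24k^2-4k-20) + (-(247/18)k+247/18)
  24k^2-4k-20 = (-(432/247)k-360/247)(-(247/18)k+247/18) + (0)
Last nonzero remainder: -(247/18)k+247/18. Dividing through by -247/18 gives the monic gcd k-1.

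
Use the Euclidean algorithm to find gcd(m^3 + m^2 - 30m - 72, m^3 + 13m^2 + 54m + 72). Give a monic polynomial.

m^2 + 7m + 12

Euclidean algorithm in ℚ[m]:
  m^3 + m^2 - 30m - 72 = (m^3 + 13m^2 + 54m + 72) + (-12m^2 - 84m - 144)
  m^3 + 13m^2 + 54m + 72 = (-(1/12)m - 1/2)(-12m^2 - 84m - 144) + (0)
Last nonzero remainder: -12m^2 - 84m - 144. Dividing through by -12 gives the monic gcd m^2 + 7m + 12.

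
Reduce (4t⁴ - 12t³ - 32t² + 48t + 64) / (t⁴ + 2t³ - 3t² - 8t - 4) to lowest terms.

Euclidean algorithm in ℚ[t]:
  4t⁴ - 12t³ - 32t² + 48t + 64 = (4)(t⁴ + 2t³ - 3t² - 8t - 4) + (-20t³ - 20t² + 80t + 80)
  t⁴ + 2t³ - 3t² - 8t - 4 = (-(1/20)t - 1/20)(-20t³ - 20t² + 80t + 80) + (0)
Last nonzero remainder: -20t³ - 20t² + 80t + 80. Dividing through by -20 gives the monic gcd t³ + t² - 4t - 4.
Cancel t³ + t² - 4t - 4 from numerator and denominator to get the reduced form.

(4t - 16)/(t + 1)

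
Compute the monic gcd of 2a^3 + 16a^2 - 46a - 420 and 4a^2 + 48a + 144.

a + 6

Apply the Euclidean algorithm:
  2a^3 + 16a^2 - 46a - 420 = ((1/2)a - 2)(4a^2 + 48a + 144) + (-22a - 132)
  4a^2 + 48a + 144 = (-(2/11)a - 12/11)(-22a - 132) + (0)
Last nonzero remainder: -22a - 132. Dividing through by -22 gives the monic gcd a + 6.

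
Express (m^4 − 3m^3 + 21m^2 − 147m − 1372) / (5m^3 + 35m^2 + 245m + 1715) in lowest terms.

(m^2 − 3m − 28)/(5m + 35)

Euclidean algorithm in ℚ[m]:
  m^4 − 3m^3 + 21m^2 − 147m − 1372 = ((1/5)m − 2)(5m^3 + 35m^2 + 245m + 1715) + (42m^2 + 2058)
  5m^3 + 35m^2 + 245m + 1715 = ((5/42)m + 5/6)(42m^2 + 2058) + (0)
Last nonzero remainder: 42m^2 + 2058. Dividing through by 42 gives the monic gcd m^2 + 49.
Cancel m^2 + 49 from numerator and denominator to get the reduced form.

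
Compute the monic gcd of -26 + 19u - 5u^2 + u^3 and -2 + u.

Euclidean algorithm in ℚ[u]:
  u^3 - 5u^2 + 19u - 26 = (u^2 - 3u + 13)(u - 2) + (0)
The last nonzero remainder u - 2 is already monic.

-2 + u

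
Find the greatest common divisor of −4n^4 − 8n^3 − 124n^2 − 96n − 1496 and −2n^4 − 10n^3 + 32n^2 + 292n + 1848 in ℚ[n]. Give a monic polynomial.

Euclidean algorithm in ℚ[n]:
  −4n^4 − 8n^3 − 124n^2 − 96n − 1496 = (2)(−2n^4 − 10n^3 + 32n^2 + 292n + 1848) + (12n^3 − 188n^2 − 680n − 5192)
  −2n^4 − 10n^3 + 32n^2 + 292n + 1848 = (−(1/6)n − 31/9)(12n^3 − 188n^2 − 680n − 5192) + (−(6560/9)n^2 − (26240/9)n − 144320/9)
  12n^3 − 188n^2 − 680n − 5192 = (−(27/1640)n + 531/1640)(−(6560/9)n^2 − (26240/9)n − 144320/9) + (0)
Last nonzero remainder: −(6560/9)n^2 − (26240/9)n − 144320/9. Dividing through by −6560/9 gives the monic gcd n^2 + 4n + 22.

n^2 + 4n + 22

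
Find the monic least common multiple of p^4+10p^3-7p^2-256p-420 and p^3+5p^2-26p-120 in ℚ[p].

Repeated division with remainder:
  p^4+10p^3-7p^2-256p-420 = (p+5)(p^3+5p^2-26p-120) + (-6p^2-6p+180)
  p^3+5p^2-26p-120 = (-(1/6)p-2/3)(-6p^2-6p+180) + (0)
Last nonzero remainder: -6p^2-6p+180. Dividing through by -6 gives the monic gcd p^2+p-30.
Then lcm(f, g) = f·g / gcd(f, g); expanding and making the result monic gives the answer.

p^5+14p^4+33p^3-284p^2-1444p-1680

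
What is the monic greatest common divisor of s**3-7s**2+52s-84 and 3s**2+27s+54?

1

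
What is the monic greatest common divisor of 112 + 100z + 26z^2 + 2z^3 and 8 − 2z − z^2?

Euclidean algorithm in ℚ[z]:
  2z^3 + 26z^2 + 100z + 112 = (−2z − 22)(−z^2 − 2z + 8) + (72z + 288)
  −z^2 − 2z + 8 = (−(1/72)z + 1/36)(72z + 288) + (0)
Last nonzero remainder: 72z + 288. Dividing through by 72 gives the monic gcd z + 4.

4 + z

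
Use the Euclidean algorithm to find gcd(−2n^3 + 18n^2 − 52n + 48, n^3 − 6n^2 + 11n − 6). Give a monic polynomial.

Apply the Euclidean algorithm:
  −2n^3 + 18n^2 − 52n + 48 = (−2)(n^3 − 6n^2 + 11n − 6) + (6n^2 − 30n + 36)
  n^3 − 6n^2 + 11n − 6 = ((1/6)n − 1/6)(6n^2 − 30n + 36) + (0)
Last nonzero remainder: 6n^2 − 30n + 36. Dividing through by 6 gives the monic gcd n^2 − 5n + 6.

n^2 − 5n + 6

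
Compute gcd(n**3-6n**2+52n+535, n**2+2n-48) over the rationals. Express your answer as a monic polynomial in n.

1

Apply the Euclidean algorithm:
  n**3-6n**2+52n+535 = (n-8)(n**2+2n-48) + (116n+151)
  n**2+2n-48 = ((1/116)n+81/13456)(116n+151) + (-658119/13456)
  116n+151 = (-(1560896/658119)n-2031856/658119)(-658119/13456) + (0)
The last nonzero remainder is the constant -658119/13456, so the polynomials are coprime and gcd = 1.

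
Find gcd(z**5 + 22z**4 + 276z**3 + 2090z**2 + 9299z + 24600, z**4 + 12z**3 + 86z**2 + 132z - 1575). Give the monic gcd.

z**2 + 8z + 75

Repeated division with remainder:
  z**5 + 22z**4 + 276z**3 + 2090z**2 + 9299z + 24600 = (z + 10)(z**4 + 12z**3 + 86z**2 + 132z - 1575) + (70z**3 + 1098z**2 + 9554z + 40350)
  z**4 + 12z**3 + 86z**2 + 132z - 1575 = ((1/70)z - 129/2450)(70z**3 + 1098z**2 + 9554z + 40350) + ((8976/1225)z**2 + (71808/1225)z + 26928/49)
  70z**3 + 1098z**2 + 9554z + 40350 = ((42875/4488)z + 329525/4488)((8976/1225)z**2 + (71808/1225)z + 26928/49) + (0)
Last nonzero remainder: (8976/1225)z**2 + (71808/1225)z + 26928/49. Dividing through by 8976/1225 gives the monic gcd z**2 + 8z + 75.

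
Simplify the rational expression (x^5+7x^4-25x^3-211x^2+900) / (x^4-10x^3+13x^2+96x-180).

(x^2+11x+30)/(x-6)

By polynomial division,
  x^5+7x^4-25x^3-211x^2+900 = (x+17)(x^4-10x^3+13x^2+96x-180) + (132x^3-528x^2-1452x+3960)
  x^4-10x^3+13x^2+96x-180 = ((1/132)x-1/22)(132x^3-528x^2-1452x+3960) + (0)
Last nonzero remainder: 132x^3-528x^2-1452x+3960. Dividing through by 132 gives the monic gcd x^3-4x^2-11x+30.
Cancel x^3-4x^2-11x+30 from numerator and denominator to get the reduced form.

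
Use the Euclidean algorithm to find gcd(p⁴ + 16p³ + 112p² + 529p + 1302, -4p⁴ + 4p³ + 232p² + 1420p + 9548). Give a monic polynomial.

p³ + 10p² + 52p + 217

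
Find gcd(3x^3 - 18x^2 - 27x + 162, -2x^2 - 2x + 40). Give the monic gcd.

Repeated division with remainder:
  3x^3 - 18x^2 - 27x + 162 = (-(3/2)x + 21/2)(-2x^2 - 2x + 40) + (54x - 258)
  -2x^2 - 2x + 40 = (-(1/27)x - 52/243)(54x - 258) + (-1232/81)
  54x - 258 = (-(2187/616)x + 10449/616)(-1232/81) + (0)
The last nonzero remainder is the constant -1232/81, so the polynomials are coprime and gcd = 1.

1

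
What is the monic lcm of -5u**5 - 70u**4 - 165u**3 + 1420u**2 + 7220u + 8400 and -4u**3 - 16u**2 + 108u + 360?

u**6 + 17u**5 + 75u**4 - 185u**3 - 2296u**2 - 6012u - 5040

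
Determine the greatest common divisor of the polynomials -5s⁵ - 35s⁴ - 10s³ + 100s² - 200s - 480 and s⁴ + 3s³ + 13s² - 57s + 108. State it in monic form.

Apply the Euclidean algorithm:
  -5s⁵ - 35s⁴ - 10s³ + 100s² - 200s - 480 = (-5s - 20)(s⁴ + 3s³ + 13s² - 57s + 108) + (115s³ + 75s² - 800s + 1680)
  s⁴ + 3s³ + 13s² - 57s + 108 = ((1/115)s + 54/2645)(115s³ + 75s² - 800s + 1680) + ((9747/529)s² - (29241/529)s + 38988/529)
  115s³ + 75s² - 800s + 1680 = ((60835/9747)s + 74060/3249)((9747/529)s² - (29241/529)s + 38988/529) + (0)
Last nonzero remainder: (9747/529)s² - (29241/529)s + 38988/529. Dividing through by 9747/529 gives the monic gcd s² - 3s + 4.

s² - 3s + 4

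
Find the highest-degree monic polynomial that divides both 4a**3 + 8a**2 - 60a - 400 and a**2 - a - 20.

a - 5

Apply the Euclidean algorithm:
  4a**3 + 8a**2 - 60a - 400 = (4a + 12)(a**2 - a - 20) + (32a - 160)
  a**2 - a - 20 = ((1/32)a + 1/8)(32a - 160) + (0)
Last nonzero remainder: 32a - 160. Dividing through by 32 gives the monic gcd a - 5.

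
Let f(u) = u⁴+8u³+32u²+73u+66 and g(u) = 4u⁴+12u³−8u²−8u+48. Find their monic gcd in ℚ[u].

u²+5u+6

Apply the Euclidean algorithm:
  u⁴+8u³+32u²+73u+66 = (1/4)(4u⁴+12u³−8u²−8u+48) + (5u³+34u²+75u+54)
  4u⁴+12u³−8u²−8u+48 = ((4/5)u−76/25)(5u³+34u²+75u+54) + ((884/25)u²+(884/5)u+5304/25)
  5u³+34u²+75u+54 = ((125/884)u+225/884)((884/25)u²+(884/5)u+5304/25) + (0)
Last nonzero remainder: (884/25)u²+(884/5)u+5304/25. Dividing through by 884/25 gives the monic gcd u²+5u+6.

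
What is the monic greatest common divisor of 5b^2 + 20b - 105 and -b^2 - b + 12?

Euclidean algorithm in ℚ[b]:
  5b^2 + 20b - 105 = (-5)(-b^2 - b + 12) + (15b - 45)
  -b^2 - b + 12 = (-(1/15)b - 4/15)(15b - 45) + (0)
Last nonzero remainder: 15b - 45. Dividing through by 15 gives the monic gcd b - 3.

b - 3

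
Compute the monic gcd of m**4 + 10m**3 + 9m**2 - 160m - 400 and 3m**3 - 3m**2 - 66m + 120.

m**2 + m - 20

By polynomial division,
  m**4 + 10m**3 + 9m**2 - 160m - 400 = ((1/3)m + 11/3)(3m**3 - 3m**2 - 66m + 120) + (42m**2 + 42m - 840)
  3m**3 - 3m**2 - 66m + 120 = ((1/14)m - 1/7)(42m**2 + 42m - 840) + (0)
Last nonzero remainder: 42m**2 + 42m - 840. Dividing through by 42 gives the monic gcd m**2 + m - 20.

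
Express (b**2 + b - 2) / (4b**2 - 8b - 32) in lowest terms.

(b - 1)/(4b - 16)

Apply the Euclidean algorithm:
  b**2 + b - 2 = (1/4)(4b**2 - 8b - 32) + (3b + 6)
  4b**2 - 8b - 32 = ((4/3)b - 16/3)(3b + 6) + (0)
Last nonzero remainder: 3b + 6. Dividing through by 3 gives the monic gcd b + 2.
Cancel b + 2 from numerator and denominator to get the reduced form.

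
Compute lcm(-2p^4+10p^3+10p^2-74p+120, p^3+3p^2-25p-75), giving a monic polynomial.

p^5-30p^3+12p^2+125p-300

Apply the Euclidean algorithm:
  -2p^4+10p^3+10p^2-74p+120 = (-2p+16)(p^3+3p^2-25p-75) + (-88p^2+176p+1320)
  p^3+3p^2-25p-75 = (-(1/88)p-5/88)(-88p^2+176p+1320) + (0)
Last nonzero remainder: -88p^2+176p+1320. Dividing through by -88 gives the monic gcd p^2-2p-15.
Then lcm(f, g) = f·g / gcd(f, g); expanding and making the result monic gives the answer.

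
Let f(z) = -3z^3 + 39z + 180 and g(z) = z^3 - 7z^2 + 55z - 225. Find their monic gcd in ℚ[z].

z - 5

By polynomial division,
  -3z^3 + 39z + 180 = (-3)(z^3 - 7z^2 + 55z - 225) + (-21z^2 + 204z - 495)
  z^3 - 7z^2 + 55z - 225 = (-(1/21)z - 19/147)(-21z^2 + 204z - 495) + ((2832/49)z - 14160/49)
  -21z^2 + 204z - 495 = (-(343/944)z + 1617/944)((2832/49)z - 14160/49) + (0)
Last nonzero remainder: (2832/49)z - 14160/49. Dividing through by 2832/49 gives the monic gcd z - 5.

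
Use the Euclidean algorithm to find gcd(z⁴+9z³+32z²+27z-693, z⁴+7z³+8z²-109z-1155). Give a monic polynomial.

z³+12z²+68z+231

By polynomial division,
  z⁴+9z³+32z²+27z-693 = (z⁴+7z³+8z²-109z-1155) + (2z³+24z²+136z+462)
  z⁴+7z³+8z²-109z-1155 = ((1/2)z-5/2)(2z³+24z²+136z+462) + (0)
Last nonzero remainder: 2z³+24z²+136z+462. Dividing through by 2 gives the monic gcd z³+12z²+68z+231.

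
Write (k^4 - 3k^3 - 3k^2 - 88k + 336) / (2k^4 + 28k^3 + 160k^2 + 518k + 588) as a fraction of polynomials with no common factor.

By polynomial division,
  k^4 - 3k^3 - 3k^2 - 88k + 336 = (1/2)(2k^4 + 28k^3 + 160k^2 + 518k + 588) + (-17k^3 - 83k^2 - 347k + 42)
  2k^4 + 28k^3 + 160k^2 + 518k + 588 = (-(2/17)k - 310/289)(-17k^3 - 83k^2 - 347k + 42) + ((8712/289)k^2 + (43560/289)k + 182952/289)
  -17k^3 - 83k^2 - 347k + 42 = (-(4913/8712)k + 289/4356)((8712/289)k^2 + (43560/289)k + 182952/289) + (0)
Last nonzero remainder: (8712/289)k^2 + (43560/289)k + 182952/289. Dividing through by 8712/289 gives the monic gcd k^2 + 5k + 21.
Cancel k^2 + 5k + 21 from numerator and denominator to get the reduced form.

(k^2 - 8k + 16)/(2k^2 + 18k + 28)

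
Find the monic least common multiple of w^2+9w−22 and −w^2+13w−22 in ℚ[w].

Euclidean algorithm in ℚ[w]:
  w^2+9w−22 = (−1)(−w^2+13w−22) + (22w−44)
  −w^2+13w−22 = (−(1/22)w+1/2)(22w−44) + (0)
Last nonzero remainder: 22w−44. Dividing through by 22 gives the monic gcd w−2.
Then lcm(f, g) = f·g / gcd(f, g); expanding and making the result monic gives the answer.

w^3−2w^2−121w+242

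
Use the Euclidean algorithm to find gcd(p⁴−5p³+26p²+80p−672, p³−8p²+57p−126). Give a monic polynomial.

p²−5p+42

Euclidean algorithm in ℚ[p]:
  p⁴−5p³+26p²+80p−672 = (p+3)(p³−8p²+57p−126) + (−7p²+35p−294)
  p³−8p²+57p−126 = (−(1/7)p+3/7)(−7p²+35p−294) + (0)
Last nonzero remainder: −7p²+35p−294. Dividing through by −7 gives the monic gcd p²−5p+42.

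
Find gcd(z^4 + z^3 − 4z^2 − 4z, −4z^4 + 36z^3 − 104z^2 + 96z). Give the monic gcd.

z^2 − 2z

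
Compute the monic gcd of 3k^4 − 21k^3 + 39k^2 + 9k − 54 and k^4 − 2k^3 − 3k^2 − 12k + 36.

Apply the Euclidean algorithm:
  3k^4 − 21k^3 + 39k^2 + 9k − 54 = (3)(k^4 − 2k^3 − 3k^2 − 12k + 36) + (−15k^3 + 48k^2 + 45k − 162)
  k^4 − 2k^3 − 3k^2 − 12k + 36 = (−(1/15)k − 2/25)(−15k^3 + 48k^2 + 45k − 162) + ((96/25)k^2 − (96/5)k + 576/25)
  −15k^3 + 48k^2 + 45k − 162 = (−(125/32)k − 225/32)((96/25)k^2 − (96/5)k + 576/25) + (0)
Last nonzero remainder: (96/25)k^2 − (96/5)k + 576/25. Dividing through by 96/25 gives the monic gcd k^2 − 5k + 6.

k^2 − 5k + 6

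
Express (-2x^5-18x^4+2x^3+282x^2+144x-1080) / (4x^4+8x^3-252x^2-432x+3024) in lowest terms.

By polynomial division,
  -2x^5-18x^4+2x^3+282x^2+144x-1080 = (-(1/2)x-7/2)(4x^4+8x^3-252x^2-432x+3024) + (-96x^3-816x^2+144x+9504)
  4x^4+8x^3-252x^2-432x+3024 = (-(1/24)x+13/48)(-96x^3-816x^2+144x+9504) + (-25x^2-75x+450)
  -96x^3-816x^2+144x+9504 = ((96/25)x+528/25)(-25x^2-75x+450) + (0)
Last nonzero remainder: -25x^2-75x+450. Dividing through by -25 gives the monic gcd x^2+3x-18.
Cancel x^2+3x-18 from numerator and denominator to get the reduced form.

(-x^3-6x^2+x+30)/(2x^2-2x-84)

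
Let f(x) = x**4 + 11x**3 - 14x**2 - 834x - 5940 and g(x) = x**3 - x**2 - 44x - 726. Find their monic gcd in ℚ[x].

x**2 + 10x + 66

Euclidean algorithm in ℚ[x]:
  x**4 + 11x**3 - 14x**2 - 834x - 5940 = (x + 12)(x**3 - x**2 - 44x - 726) + (42x**2 + 420x + 2772)
  x**3 - x**2 - 44x - 726 = ((1/42)x - 11/42)(42x**2 + 420x + 2772) + (0)
Last nonzero remainder: 42x**2 + 420x + 2772. Dividing through by 42 gives the monic gcd x**2 + 10x + 66.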